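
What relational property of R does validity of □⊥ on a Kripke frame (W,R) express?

emptiness of R

This schema is the Ver axiom.
Its frame correspondent is emptiness of R — ∀x ∀y ¬Rxy.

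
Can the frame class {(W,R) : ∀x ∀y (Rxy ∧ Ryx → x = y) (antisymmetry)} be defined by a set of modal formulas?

Not modally definable

If a class were modally definable it would be closed under surjective bounded morphisms (Goldblatt–Thomason).
The 4-cycle (worlds s,t,u,v with s→t→u→v→s) is antisymmetric. Sending even-indexed worlds to s and odd-indexed worlds to t is a surjective bounded morphism onto the two-world frame with s↔t, which is not antisymmetric.
So the class is not modally definable.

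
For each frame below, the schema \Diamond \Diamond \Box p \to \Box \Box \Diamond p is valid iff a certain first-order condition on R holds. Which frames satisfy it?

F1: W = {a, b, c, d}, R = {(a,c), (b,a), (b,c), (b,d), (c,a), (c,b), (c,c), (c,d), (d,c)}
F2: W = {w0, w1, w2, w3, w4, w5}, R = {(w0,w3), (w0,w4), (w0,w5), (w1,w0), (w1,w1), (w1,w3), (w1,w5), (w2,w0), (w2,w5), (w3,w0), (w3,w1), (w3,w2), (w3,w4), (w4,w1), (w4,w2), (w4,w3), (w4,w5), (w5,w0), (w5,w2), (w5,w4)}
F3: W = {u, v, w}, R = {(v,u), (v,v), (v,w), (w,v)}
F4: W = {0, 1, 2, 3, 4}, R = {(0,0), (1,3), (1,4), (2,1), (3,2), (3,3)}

F1, F2

The schema corresponds to a generalized confluence (Geach) condition: \forall x \forall y \forall z ((x R^2 y \wedge x R^2 z) \to \exists w (yRw \wedge zRw)).
F1: ✓.
F2: ✓.
F3: fails — vR²u, vR²u but no t with uRt and uRt.
F4: fails — 1R²2, 1R²3 but no w with 2Rw and 3Rw.
Valid on: F1, F2.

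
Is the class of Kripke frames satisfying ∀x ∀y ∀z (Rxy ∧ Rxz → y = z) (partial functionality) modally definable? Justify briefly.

This is a Sahlqvist condition; the CD axiom ◇q → □q defines it.
Suppose ◇q→□q is valid. Take Rxy, Rxz and set V(q)={y}. Then ◇q at x, so □q at x, so q at z, i.e. z=y.

Definable; ◇q → □q defines it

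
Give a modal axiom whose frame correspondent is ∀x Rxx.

□p → p

This is reflexivity; the standard corresponding axiom is T: □p → p.
Suppose □p→p is valid. At any x set V(p)={w : Rxw}. Then □p holds at x, so p holds at x, i.e. Rxx.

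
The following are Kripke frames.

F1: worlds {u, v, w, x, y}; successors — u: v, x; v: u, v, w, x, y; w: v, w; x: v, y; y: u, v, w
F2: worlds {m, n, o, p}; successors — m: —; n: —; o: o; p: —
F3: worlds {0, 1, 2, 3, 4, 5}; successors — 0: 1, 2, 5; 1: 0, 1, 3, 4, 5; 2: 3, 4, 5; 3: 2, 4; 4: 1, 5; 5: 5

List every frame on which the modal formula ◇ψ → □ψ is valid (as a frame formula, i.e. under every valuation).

This is the axiom for partial functionality; its first-order frame correspondent is ∀x ∀y ∀z (Rxy ∧ Rxz → y = z).
F1: fails — u sees both v and x.
F2: satisfies the condition.
F3: fails — 0 sees both 1 and 2.
Valid on: F2.

F2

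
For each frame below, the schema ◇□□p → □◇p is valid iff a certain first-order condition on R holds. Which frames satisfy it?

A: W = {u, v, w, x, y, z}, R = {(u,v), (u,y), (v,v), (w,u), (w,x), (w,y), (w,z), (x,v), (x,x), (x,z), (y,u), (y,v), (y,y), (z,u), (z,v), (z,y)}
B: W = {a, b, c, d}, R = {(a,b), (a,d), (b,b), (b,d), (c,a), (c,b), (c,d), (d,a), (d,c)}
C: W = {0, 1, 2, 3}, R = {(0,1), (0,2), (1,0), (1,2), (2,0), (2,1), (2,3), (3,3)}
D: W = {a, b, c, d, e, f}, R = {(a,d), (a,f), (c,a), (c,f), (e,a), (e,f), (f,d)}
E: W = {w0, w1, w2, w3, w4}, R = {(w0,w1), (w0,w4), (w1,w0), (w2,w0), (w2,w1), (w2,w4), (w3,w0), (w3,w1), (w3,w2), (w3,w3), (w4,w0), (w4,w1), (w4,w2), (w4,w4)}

A, B

Frame correspondent (Sahlqvist): ∀x ∀y ∀z ((xRy ∧ xRz) → ∃w (yR²w ∧ zRw)) — i.e. a generalized confluence (Geach) condition.
A: satisfies the condition.
B: satisfies the condition.
C: fails — 2R3, 2R0 but no w with 3R²w and 0Rw.
D: fails — aRd, aRd but no w with dR²w and dRw.
E: fails — w0Rw1, w0Rw1 but no w with w1R²w and w1Rw.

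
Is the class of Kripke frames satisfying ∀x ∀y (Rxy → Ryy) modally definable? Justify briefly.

Yes, by □(□q → q)

Yes: it is shift-reflexivity, defined by the T□ schema □(□q → q).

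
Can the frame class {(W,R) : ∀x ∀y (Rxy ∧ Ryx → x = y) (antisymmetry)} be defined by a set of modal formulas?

Modal frame validity is preserved under surjective bounded morphisms.
The 6-cycle (worlds a,b,c,d,e,f with a→b→c→d→e→f→a) is antisymmetric. Sending even-indexed worlds to s and odd-indexed worlds to t is a surjective bounded morphism onto the two-world frame with s↔t, which is not antisymmetric.
So no modal formula (or set of formulas) defines exactly the antisymmetric frames.

No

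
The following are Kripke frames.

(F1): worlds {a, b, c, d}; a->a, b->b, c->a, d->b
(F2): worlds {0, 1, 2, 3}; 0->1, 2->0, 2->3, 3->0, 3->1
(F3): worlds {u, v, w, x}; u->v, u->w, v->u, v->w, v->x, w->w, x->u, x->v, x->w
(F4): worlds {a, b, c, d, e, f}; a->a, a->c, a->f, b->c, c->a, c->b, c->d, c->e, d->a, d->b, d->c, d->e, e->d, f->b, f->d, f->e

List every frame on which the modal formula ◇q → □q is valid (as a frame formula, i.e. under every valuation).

(F1)

This is the axiom for partial functionality; its first-order frame correspondent is ∀x ∀y ∀z (Rxy ∧ Rxz → y = z).
(F1): holds.
(F2): fails — 2 sees both 0 and 3.
(F3): fails — u sees both v and w.
(F4): fails — a sees both a and c.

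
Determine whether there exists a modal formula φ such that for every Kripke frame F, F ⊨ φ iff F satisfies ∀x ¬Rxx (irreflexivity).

Not modally definable

Modal frame validity is preserved under surjective bounded morphisms.
The 5-cycle (worlds w0,w1,w2,w3,w4 with w0→w1→w2→w3→w4→w0) is irreflexive, and the map sending every world to a single reflexive point • is a surjective bounded morphism (forth: every edge maps to (•,•); back: every world has a successor). So any modal formula valid on the 5-cycle is also valid on the reflexive point, which is not irreflexive.
Hence irreflexivity is not modally definable.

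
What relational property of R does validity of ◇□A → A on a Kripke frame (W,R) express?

This is a form of the B axiom.
It corresponds to symmetry: ∀x ∀y (Rxy → Ryx).

Symmetry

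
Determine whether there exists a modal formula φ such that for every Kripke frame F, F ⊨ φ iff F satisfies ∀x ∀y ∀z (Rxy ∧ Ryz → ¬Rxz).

If a class were modally definable it would be closed under surjective bounded morphisms (Goldblatt–Thomason).
The 7-cycle (worlds 0,1,2,3,4,5,6 with 0→1→2→3→4→5→6→0) is intransitive. Mapping every world to a single reflexive point • is a surjective bounded morphism; the reflexive point is not intransitive (R••∧R•• but R••).
Hence intransitivity is not modally definable.

Not modally definable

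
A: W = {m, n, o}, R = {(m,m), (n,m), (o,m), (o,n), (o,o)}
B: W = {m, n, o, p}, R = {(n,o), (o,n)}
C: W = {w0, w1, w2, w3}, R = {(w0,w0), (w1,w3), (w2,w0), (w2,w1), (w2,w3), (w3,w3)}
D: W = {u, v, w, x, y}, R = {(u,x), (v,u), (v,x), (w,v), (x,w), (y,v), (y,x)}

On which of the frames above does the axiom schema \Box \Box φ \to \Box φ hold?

This is the axiom for density; its first-order frame correspondent is \forall x \forall y (Rxy \to \exists z (Rxz \wedge Rzy)).
A: ✓.
B: fails — Rno but no z with Rnz and Rzo.
C: fails — Rw2w1 but no z with Rw2z and Rzw1.
D: fails — Rxw but no z with Rxz and Rzw.
Valid on: A.

A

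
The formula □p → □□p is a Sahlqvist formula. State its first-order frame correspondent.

Suppose □p→□□p is valid. Take Rxy, Ryz and set V(p)={w : Rxw}. Then □p at x, so □□p at x, so □p at y, so p at z, i.e. Rxz.
Conversely, on a frame with transitivity the schema holds at every world under every valuation.
Frame condition: ∀x ∀y ∀z (Rxy ∧ Ryz → Rxz).

transitivity: ∀x ∀y ∀z (Rxy ∧ Ryz → Rxz)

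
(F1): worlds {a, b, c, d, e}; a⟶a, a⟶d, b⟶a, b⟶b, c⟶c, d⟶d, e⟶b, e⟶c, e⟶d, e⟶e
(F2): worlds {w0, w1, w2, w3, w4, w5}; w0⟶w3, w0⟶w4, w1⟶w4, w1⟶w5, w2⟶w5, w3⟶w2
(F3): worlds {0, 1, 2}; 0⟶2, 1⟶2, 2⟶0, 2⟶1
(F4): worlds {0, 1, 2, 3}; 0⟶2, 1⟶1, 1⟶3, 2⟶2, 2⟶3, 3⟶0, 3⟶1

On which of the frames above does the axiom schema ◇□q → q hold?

This is the axiom for symmetry; its first-order frame correspondent is ∀x ∀y (Rxy → Ryx).
(F1): fails — Reb but not Rbe.
(F2): fails — Rw1w5 but not Rw5w1.
(F3): satisfies the condition.
(F4): fails — R02 but not R20.
Valid on: (F3).

(F3)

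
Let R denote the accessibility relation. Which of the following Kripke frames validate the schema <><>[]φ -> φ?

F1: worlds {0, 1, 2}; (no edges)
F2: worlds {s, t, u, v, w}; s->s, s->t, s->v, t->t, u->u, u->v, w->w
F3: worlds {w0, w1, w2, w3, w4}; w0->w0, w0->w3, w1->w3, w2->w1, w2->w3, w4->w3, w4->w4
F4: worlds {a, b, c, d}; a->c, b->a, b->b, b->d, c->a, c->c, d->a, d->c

This is the axiom for a generalized confluence (Geach) condition; its first-order frame correspondent is forall x forall y (x R^2 y -> exists w (yRw & x = w)).
F1: ✓.
F2: fails — sR²t but no w* with tRw* and s=w*.
F3: fails — w0R²w3 but no w with w3Rw and w0=w.
F4: fails — aR²a but no w with aRw and a=w.
Valid on: F1.

F1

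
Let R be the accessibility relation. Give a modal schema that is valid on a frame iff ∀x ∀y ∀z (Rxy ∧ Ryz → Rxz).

The condition is transitivity. The 4 schema □ψ → □□ψ defines it.
Suppose □ψ→□□ψ is valid. Take Rxy, Ryz and set V(ψ)={w : Rxw}. Then □ψ at x, so □□ψ at x, so □ψ at y, so ψ at z, i.e. Rxz.

□ψ → □□ψ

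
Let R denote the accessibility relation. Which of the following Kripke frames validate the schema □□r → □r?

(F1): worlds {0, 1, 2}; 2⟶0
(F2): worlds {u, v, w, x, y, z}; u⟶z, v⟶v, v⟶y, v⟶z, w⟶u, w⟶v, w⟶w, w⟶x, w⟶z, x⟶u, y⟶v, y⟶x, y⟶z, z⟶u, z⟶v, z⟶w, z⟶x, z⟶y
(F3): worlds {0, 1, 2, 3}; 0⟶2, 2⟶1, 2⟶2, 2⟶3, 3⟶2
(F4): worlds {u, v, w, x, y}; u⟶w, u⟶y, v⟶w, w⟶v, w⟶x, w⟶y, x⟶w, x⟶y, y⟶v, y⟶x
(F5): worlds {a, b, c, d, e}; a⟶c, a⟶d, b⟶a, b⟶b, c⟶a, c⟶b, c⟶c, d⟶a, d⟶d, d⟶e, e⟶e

(F3), (F5)

This is the axiom for density; its first-order frame correspondent is ∀x ∀y (Rxy → ∃z (Rxz ∧ Rzy)).
(F1): fails — R20 but no z with R2z and Rz0.
(F2): fails — Ruz but no t with Rut and Rtz.
(F3): holds.
(F4): fails — Rxw but no z with Rxz and Rzw.
(F5): holds.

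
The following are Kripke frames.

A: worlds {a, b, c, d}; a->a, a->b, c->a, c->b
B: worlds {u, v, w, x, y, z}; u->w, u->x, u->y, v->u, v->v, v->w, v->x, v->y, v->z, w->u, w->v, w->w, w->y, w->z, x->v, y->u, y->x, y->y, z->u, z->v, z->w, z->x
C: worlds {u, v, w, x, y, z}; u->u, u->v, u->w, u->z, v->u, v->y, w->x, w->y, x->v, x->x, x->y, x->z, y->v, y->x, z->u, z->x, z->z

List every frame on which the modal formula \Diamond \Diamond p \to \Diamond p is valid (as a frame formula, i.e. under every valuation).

This is the axiom for transitivity; its first-order frame correspondent is \forall x \forall y \forall z (Rxy \wedge Ryz \to Rxz).
A: satisfies the condition.
B: fails — Ryx and Rxv but not Ryv.
C: fails — Ruv and Rvy but not Ruy.
Valid on: A.

A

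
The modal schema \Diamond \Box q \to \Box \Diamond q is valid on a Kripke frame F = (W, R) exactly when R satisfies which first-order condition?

This schema is the .2 axiom.
Its frame correspondent is convergence — \forall x \forall y \forall z (Rxy \wedge Rxz \to \exists w (Ryw \wedge Rzw)).

Convergence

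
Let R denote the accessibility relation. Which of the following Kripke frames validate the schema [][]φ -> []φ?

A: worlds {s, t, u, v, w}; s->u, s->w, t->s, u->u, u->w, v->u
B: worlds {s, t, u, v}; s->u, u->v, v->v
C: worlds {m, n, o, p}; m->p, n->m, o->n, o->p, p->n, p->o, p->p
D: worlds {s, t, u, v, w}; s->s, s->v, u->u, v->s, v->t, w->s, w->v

none

Frame correspondent (Sahlqvist): forall x forall y (Rxy -> exists z (Rxz & Rzy)) — i.e. density.
A: fails — Rts but no z with Rtz and Rzs.
B: fails — Rsu but no z with Rsz and Rzu.
C: fails — Rnm but no z with Rnz and Rzm.
D: fails — Rvt but no z with Rvz and Rzt.
Valid on no frame.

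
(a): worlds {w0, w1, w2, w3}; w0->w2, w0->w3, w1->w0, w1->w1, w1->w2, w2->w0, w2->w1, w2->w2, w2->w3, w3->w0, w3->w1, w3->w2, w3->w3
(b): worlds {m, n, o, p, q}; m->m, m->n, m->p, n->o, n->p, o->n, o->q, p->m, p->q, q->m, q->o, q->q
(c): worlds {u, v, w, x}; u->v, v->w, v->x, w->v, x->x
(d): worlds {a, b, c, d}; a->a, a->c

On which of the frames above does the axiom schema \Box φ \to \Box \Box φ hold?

The schema corresponds to transitivity: \forall x \forall y \forall z (Rxy \wedge Ryz \to Rxz).
(a): fails — Rw1w2 and Rw2w3 but not Rw1w3.
(b): fails — Ron and Rno but not Roo.
(c): fails — Ruv and Rvw but not Ruw.
(d): condition met.

(d)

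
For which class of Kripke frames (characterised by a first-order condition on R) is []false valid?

This schema is the Ver axiom.
Its frame correspondent is emptiness of R — forall x forall y ~Rxy.

emptiness of R: forall x forall y ~Rxy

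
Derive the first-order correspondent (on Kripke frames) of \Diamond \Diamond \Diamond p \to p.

This is a Sahlqvist (Geach-type) schema ◇^3□^0p → □^0◇^0p.
First-order correspondent: \forall x \forall y (x R^3 y \to \exists w (y = w \wedge x = w)).

\forall x \forall y (x R^3 y \to \exists w (y = w \wedge x = w))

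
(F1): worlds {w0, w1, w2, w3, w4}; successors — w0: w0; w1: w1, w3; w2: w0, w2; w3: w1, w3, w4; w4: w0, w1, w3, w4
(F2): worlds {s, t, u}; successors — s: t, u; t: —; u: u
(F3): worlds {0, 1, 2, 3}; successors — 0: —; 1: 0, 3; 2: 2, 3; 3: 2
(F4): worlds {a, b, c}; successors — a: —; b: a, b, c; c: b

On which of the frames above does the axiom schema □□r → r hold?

(F1)

This is the axiom for a generalized confluence (Geach) condition; its first-order frame correspondent is ∀x ∃w (xR²w ∧ x = w).
(F1): satisfies the condition.
(F2): fails — at s but no w with sR²w and s=w.
(F3): fails — at 0 but no w with 0R²w and 0=w.
(F4): fails — at a but no w with aR²w and a=w.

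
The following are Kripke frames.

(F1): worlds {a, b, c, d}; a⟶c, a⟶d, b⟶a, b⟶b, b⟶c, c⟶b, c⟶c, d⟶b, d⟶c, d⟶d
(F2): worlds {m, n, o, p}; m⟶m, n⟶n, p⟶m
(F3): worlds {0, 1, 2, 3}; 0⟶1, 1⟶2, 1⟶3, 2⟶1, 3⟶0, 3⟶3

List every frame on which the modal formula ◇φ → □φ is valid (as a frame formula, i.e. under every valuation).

The schema corresponds to partial functionality: ∀x ∀y ∀z (Rxy ∧ Rxz → y = z).
(F1): fails — a sees both c and d.
(F2): satisfies the condition.
(F3): fails — 1 sees both 2 and 3.

(F2)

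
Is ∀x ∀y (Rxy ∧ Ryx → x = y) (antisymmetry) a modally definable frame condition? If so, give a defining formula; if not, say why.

No — not modally definable

Any modally definable frame class is closed under surjective bounded morphisms.
The 4-cycle (worlds a,b,c,d with a→b→c→d→a) is antisymmetric. Sending even-indexed worlds to a and odd-indexed worlds to b is a surjective bounded morphism onto the two-world frame with a↔b, which is not antisymmetric.
So no modal formula (or set of formulas) defines exactly the antisymmetric frames.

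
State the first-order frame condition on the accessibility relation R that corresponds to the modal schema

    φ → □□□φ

This is a Sahlqvist (Geach-type) schema ◇^0□^0φ → □^3◇^0φ.
First-order correspondent: ∀x ∀z (xR³z → ∃w (x = w ∧ z = w)).

∀x ∀z (xR³z → ∃w (x = w ∧ z = w))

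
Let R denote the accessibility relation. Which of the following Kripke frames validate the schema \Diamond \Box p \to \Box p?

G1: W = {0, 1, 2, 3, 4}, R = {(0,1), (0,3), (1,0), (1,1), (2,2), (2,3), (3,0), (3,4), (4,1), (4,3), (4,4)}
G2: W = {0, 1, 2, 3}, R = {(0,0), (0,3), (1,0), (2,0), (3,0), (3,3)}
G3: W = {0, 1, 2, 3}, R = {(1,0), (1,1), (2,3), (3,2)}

G2

Frame correspondent (Sahlqvist): \forall x \forall y \forall z (Rxy \wedge Rxz \to Ryz) — i.e. the Euclidean property.
G1: fails — R01 and R03 but not R13.
G2: condition met.
G3: fails — R10 and R10 but not R00.
Valid on: G2.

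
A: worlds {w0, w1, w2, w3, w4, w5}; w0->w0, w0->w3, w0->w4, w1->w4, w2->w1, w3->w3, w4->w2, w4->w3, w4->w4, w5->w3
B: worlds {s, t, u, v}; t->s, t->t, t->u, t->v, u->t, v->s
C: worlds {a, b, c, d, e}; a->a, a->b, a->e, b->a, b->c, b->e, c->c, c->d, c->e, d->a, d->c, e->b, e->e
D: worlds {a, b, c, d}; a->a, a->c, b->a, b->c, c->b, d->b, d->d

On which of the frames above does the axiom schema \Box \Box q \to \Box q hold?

C

This is the axiom for density; its first-order frame correspondent is \forall x \forall y (Rxy \to \exists z (Rxz \wedge Rzy)).
A: fails — Rw2w1 but no z with Rw2z and Rzw1.
B: fails — Rvs but no z with Rvz and Rzs.
C: ✓.
D: fails — Rcb but no z with Rcz and Rzb.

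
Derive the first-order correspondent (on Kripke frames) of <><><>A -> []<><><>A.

This is a Sahlqvist (Geach-type) schema ◇^3□^0A → □^1◇^3A.
Minimal-valuation argument: fix x; take any y with xR^3y and any z with xR^1z. Set V(A) to the set of worlds R-reachable from y in exactly 0 steps. Then □^0A holds at y, so the antecedent holds at x; validity forces ◇^3A at z, giving a w with zR^3w and yR^0w.
First-order correspondent: forall x forall y forall z ((x R^3 y & xRz) -> exists w (y = w & z R^3 w)).

forall x forall y forall z ((x R^3 y & xRz) -> exists w (y = w & z R^3 w))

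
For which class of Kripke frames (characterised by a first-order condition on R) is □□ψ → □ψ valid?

Density

Suppose □□ψ→□ψ is valid. Take Rxy and set V(ψ)={w : xR²w}. Then □□ψ at x, so □ψ at x, so ψ at y, i.e. ∃z(Rxz∧Rzy).
Conversely, any frame satisfying ∀x ∀y (Rxy → ∃z (Rxz ∧ Rzy)) validates the schema.
Frame condition: ∀x ∀y (Rxy → ∃z (Rxz ∧ Rzy)).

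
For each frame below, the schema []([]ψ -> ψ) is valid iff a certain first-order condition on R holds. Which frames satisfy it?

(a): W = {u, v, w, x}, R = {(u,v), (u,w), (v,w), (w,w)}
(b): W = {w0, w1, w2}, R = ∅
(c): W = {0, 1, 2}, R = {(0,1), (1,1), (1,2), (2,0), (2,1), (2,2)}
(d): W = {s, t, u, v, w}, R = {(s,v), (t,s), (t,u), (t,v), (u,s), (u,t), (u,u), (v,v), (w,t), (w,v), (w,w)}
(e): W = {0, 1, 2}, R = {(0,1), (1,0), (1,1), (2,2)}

The schema corresponds to shift-reflexivity: forall x forall y (Rxy -> Ryy).
(a): fails — Ruv but not Rvv.
(b): satisfies the condition.
(c): fails — R20 but not R00.
(d): fails — Rwt but not Rtt.
(e): fails — R10 but not R00.
Valid on: (b).

(b)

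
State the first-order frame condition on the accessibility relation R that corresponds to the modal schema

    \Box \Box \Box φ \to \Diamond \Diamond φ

This is a Sahlqvist (Geach-type) schema ◇^0□^3φ → □^0◇^2φ.
Minimal-valuation argument: fix x; take any y with xR^0y and any z with xR^0z. Set V(φ) to the set of worlds R-reachable from y in exactly 3 steps. Then □^3φ holds at y, so the antecedent holds at x; validity forces ◇^2φ at z, giving a w with zR^2w and yR^3w.
First-order correspondent: \forall x \exists w (x R^3 w \wedge x R^2 w).

\forall x \exists w (x R^3 w \wedge x R^2 w)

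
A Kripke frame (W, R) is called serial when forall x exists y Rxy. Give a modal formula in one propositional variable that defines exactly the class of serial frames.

□ψ → ◇ψ

The condition is seriality. The D schema □ψ → ◇ψ defines it.
Suppose □ψ→◇ψ is valid. At any x set V(ψ)=W. Then □ψ at x, so ◇ψ at x, so x has a successor.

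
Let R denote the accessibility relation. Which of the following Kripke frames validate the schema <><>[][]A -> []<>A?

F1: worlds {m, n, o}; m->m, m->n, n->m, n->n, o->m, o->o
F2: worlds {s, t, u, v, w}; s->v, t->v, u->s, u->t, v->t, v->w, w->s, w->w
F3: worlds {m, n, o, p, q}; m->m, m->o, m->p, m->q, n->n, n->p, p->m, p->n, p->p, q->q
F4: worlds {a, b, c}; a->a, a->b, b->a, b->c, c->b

This is the axiom for a generalized confluence (Geach) condition; its first-order frame correspondent is forall x forall y forall z ((x R^2 y & xRz) -> exists w (y R^2 w & zRw)).
F1: satisfies the condition.
F2: fails — vR²s, vRt but no w* with sR²w* and tRw*.
F3: fails — mR²m, mRo but no w with mR²w and oRw.
F4: satisfies the condition.
Valid on: F1, F4.

F1, F4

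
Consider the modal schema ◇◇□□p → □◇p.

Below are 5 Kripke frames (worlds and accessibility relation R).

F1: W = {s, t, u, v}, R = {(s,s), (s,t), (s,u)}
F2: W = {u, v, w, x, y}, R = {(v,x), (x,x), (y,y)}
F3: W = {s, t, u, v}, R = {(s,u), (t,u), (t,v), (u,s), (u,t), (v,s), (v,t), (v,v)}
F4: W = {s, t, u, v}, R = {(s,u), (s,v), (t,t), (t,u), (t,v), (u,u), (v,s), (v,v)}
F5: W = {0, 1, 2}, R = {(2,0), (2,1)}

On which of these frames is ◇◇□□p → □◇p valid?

F2, F5

Frame correspondent (Sahlqvist): ∀x ∀y ∀z ((xR²y ∧ xRz) → ∃w (yR²w ∧ zRw)) — i.e. a generalized confluence (Geach) condition.
F1: fails — sR²s, sRt but no w with sR²w and tRw.
F2: satisfies the condition.
F3: fails — vR²s, vRs but no w with sR²w and sRw.
F4: fails — sR²u, sRv but no w with uR²w and vRw.
F5: satisfies the condition.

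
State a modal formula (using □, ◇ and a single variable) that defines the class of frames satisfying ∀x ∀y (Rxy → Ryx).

q → □◇q

This is symmetry; the standard corresponding axiom is B: q → □◇q.
Suppose q→□◇q is valid. Take Rxy and set V(q)={x}. Then q at x, so □◇q at x, so ◇q at y, so some z with Ryz has q; z=x, i.e. Ryx.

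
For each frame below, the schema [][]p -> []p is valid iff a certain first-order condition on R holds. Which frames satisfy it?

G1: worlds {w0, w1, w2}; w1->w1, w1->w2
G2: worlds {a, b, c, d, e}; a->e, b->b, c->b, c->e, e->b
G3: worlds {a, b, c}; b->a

G1

This is the axiom for density; its first-order frame correspondent is forall x forall y (Rxy -> exists z (Rxz & Rzy)).
G1: ✓.
G2: fails — Rae but no z with Raz and Rze.
G3: fails — Rba but no z with Rbz and Rza.
Valid on: G1.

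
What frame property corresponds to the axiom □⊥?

□⊥ is valid iff no world has any successor (otherwise □⊥ fails at any world with one).
Conversely, on a frame with emptiness of R the schema holds at every world under every valuation.
Frame condition: ∀x ∀y ¬Rxy.

emptiness of R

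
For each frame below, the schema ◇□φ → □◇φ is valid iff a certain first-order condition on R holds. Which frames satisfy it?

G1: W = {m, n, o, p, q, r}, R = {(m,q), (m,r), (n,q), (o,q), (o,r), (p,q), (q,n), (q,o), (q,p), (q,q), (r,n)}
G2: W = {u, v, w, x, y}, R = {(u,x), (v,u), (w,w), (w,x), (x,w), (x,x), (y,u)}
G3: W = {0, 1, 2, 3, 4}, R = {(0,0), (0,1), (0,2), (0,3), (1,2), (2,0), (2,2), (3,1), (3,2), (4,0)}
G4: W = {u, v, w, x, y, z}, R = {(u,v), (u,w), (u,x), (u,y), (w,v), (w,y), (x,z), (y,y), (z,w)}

The schema corresponds to convergence: ∀x ∀y ∀z (Rxy ∧ Rxz → ∃w (Ryw ∧ Rzw)).
G1: ✓.
G2: ✓.
G3: ✓.
G4: fails — Ruv and Ruv but v and v have no common successor.

G1, G2, G3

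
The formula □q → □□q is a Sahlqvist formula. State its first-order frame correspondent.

transitivity

Suppose □q→□□q is valid. Take Rxy, Ryz and set V(q)={w : Rxw}. Then □q at x, so □□q at x, so □q at y, so q at z, i.e. Rxz.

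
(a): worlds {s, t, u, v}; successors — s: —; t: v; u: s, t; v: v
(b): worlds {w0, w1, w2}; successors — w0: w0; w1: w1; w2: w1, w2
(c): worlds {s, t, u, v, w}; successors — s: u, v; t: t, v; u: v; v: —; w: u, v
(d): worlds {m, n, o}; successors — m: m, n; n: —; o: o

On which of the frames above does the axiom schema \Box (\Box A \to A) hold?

(b)

Frame correspondent (Sahlqvist): \forall x \forall y (Rxy \to Ryy) — i.e. shift-reflexivity.
(a): fails — Rus but not Rss.
(b): ✓.
(c): fails — Ruv but not Rvv.
(d): fails — Rmn but not Rnn.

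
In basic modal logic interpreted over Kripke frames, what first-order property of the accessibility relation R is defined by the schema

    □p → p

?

Suppose □p→p is valid. At any x set V(p)={w : Rxw}. Then □p holds at x, so p holds at x, i.e. Rxx.
Conversely, any frame satisfying ∀x Rxx validates the schema.
So the correspondent is reflexivity.

reflexivity: ∀x Rxx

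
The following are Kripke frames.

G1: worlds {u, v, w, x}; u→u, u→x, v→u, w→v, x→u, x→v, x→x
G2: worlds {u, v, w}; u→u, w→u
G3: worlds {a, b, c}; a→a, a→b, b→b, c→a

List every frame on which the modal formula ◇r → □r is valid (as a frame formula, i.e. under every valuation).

This is the axiom for partial functionality; its first-order frame correspondent is ∀x ∀y ∀z (Rxy ∧ Rxz → y = z).
G1: fails — u sees both u and x.
G2: satisfies the condition.
G3: fails — a sees both a and b.
Valid on: G2.

G2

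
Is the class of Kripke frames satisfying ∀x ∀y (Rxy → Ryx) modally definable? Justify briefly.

The condition is symmetry. A defining modal formula is q → □◇q.
Suppose q→□◇q is valid. Take Rxy and set V(q)={x}. Then q at x, so □◇q at x, so ◇q at y, so some z with Ryz has q; z=x, i.e. Ryx.

Yes — defined by q → □◇q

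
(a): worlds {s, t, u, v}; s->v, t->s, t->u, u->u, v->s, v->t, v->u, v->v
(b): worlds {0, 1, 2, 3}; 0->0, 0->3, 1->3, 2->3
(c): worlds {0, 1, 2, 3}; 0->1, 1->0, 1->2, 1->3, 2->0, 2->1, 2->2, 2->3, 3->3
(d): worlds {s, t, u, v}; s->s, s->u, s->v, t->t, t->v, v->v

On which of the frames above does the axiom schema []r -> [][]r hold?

The schema corresponds to transitivity: forall x forall y forall z (Rxy & Ryz -> Rxz).
(a): fails — Rts and Rsv but not Rtv.
(b): condition met.
(c): fails — R10 and R01 but not R11.
(d): condition met.

(b), (d)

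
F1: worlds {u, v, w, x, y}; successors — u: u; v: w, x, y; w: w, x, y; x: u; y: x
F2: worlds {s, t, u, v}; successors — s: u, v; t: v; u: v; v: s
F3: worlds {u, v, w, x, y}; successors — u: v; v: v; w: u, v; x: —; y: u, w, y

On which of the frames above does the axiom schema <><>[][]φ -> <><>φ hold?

The schema corresponds to a generalized confluence (Geach) condition: forall x forall y (x R^2 y -> exists w (y R^2 w & x R^2 w)).
F1: ✓.
F2: fails — vR²u but no w with uR²w and vR²w.
F3: ✓.
Valid on: F1, F3.

F1, F3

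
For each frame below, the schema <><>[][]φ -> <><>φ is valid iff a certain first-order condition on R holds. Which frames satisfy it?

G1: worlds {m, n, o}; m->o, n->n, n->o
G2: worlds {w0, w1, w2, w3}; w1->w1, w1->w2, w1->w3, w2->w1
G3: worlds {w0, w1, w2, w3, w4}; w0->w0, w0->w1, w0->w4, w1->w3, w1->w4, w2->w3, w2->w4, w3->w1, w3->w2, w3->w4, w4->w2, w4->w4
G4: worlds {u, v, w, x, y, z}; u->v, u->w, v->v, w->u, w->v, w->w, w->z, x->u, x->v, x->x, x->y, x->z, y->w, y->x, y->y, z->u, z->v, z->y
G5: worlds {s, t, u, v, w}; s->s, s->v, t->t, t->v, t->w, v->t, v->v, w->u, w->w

G3, G4

The schema corresponds to a generalized confluence (Geach) condition: forall x forall y (x R^2 y -> exists w (y R^2 w & x R^2 w)).
G1: fails — nR²o but no w with oR²w and nR²w.
G2: fails — w1R²w3 but no w with w3R²w and w1R²w.
G3: ✓.
G4: ✓.
G5: fails — tR²u but no w* with uR²w* and tR²w*.
Valid on: G3, G4.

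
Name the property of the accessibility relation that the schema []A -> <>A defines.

seriality: forall x exists y Rxy

Suppose □A→◇A is valid. At any x set V(A)=W. Then □A at x, so ◇A at x, so x has a successor.
The converse is a direct semantic check.
Frame condition: forall x exists y Rxy.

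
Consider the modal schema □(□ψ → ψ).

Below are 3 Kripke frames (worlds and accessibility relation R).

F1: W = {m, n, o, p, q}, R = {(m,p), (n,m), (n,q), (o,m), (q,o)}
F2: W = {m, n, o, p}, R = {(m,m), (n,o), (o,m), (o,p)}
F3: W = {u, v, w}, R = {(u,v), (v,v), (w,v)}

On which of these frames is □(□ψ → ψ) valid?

F3

This is the axiom for shift-reflexivity; its first-order frame correspondent is ∀x ∀y (Rxy → Ryy).
F1: fails — Rom but not Rmm.
F2: fails — Rno but not Roo.
F3: condition met.
Valid on: F3.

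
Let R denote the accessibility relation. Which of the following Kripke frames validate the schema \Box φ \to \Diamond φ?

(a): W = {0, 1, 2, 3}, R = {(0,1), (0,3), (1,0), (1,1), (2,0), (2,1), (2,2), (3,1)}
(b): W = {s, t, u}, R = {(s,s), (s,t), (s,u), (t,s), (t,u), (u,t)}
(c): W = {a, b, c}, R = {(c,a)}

Frame correspondent (Sahlqvist): \forall x \exists y Rxy — i.e. seriality.
(a): satisfies the condition.
(b): satisfies the condition.
(c): fails — world a has no successor.
Valid on: (a), (b).

(a), (b)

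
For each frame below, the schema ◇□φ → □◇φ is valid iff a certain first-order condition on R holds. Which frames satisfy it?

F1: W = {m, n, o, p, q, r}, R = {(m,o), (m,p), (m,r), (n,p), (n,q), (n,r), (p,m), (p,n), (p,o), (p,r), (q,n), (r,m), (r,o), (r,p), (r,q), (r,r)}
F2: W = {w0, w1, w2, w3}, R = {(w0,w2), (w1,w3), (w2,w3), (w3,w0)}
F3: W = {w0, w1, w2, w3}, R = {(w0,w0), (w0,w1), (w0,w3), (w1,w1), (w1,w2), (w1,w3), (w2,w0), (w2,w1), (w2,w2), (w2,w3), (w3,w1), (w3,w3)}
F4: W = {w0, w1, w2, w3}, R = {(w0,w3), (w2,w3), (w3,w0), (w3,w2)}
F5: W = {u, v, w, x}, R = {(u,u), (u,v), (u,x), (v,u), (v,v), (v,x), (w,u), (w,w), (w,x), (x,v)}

F2, F3, F4

Frame correspondent (Sahlqvist): ∀x ∀y ∀z (Rxy ∧ Rxz → ∃w (Ryw ∧ Rzw)) — i.e. convergence.
F1: fails — Rmr and Rmo but r and o have no common successor.
F2: ✓.
F3: ✓.
F4: ✓.
F5: fails — Rww and Rwx but w and x have no common successor.
Valid on: F2, F3, F4.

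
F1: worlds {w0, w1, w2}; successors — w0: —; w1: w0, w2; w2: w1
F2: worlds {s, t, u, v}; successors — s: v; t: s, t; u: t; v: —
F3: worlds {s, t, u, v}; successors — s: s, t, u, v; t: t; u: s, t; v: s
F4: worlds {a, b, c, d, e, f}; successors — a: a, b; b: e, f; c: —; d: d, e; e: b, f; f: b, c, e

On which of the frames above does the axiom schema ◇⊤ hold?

F3

Frame correspondent (Sahlqvist): ∀x ∃y Rxy — i.e. seriality.
F1: fails — world w0 has no successor.
F2: fails — world v has no successor.
F3: ✓.
F4: fails — world c has no successor.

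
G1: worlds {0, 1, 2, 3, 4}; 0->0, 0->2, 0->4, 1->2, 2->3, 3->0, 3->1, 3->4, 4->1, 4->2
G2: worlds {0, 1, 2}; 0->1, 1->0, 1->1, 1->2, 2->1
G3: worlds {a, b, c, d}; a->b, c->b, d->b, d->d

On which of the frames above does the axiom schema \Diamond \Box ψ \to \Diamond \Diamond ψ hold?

The schema corresponds to a generalized confluence (Geach) condition: \forall x \forall y (xRy \to \exists w (yRw \wedge x R^2 w)).
G1: ✓.
G2: ✓.
G3: fails — aRb but no w with bRw and aR²w.

G1, G2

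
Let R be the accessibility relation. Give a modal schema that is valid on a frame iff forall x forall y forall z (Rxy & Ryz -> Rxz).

A defining formula is □ψ → □□ψ (the 4 axiom).
Suppose □ψ→□□ψ is valid. Take Rxy, Ryz and set V(ψ)={w : Rxw}. Then □ψ at x, so □□ψ at x, so □ψ at y, so ψ at z, i.e. Rxz.

□ψ → □□ψ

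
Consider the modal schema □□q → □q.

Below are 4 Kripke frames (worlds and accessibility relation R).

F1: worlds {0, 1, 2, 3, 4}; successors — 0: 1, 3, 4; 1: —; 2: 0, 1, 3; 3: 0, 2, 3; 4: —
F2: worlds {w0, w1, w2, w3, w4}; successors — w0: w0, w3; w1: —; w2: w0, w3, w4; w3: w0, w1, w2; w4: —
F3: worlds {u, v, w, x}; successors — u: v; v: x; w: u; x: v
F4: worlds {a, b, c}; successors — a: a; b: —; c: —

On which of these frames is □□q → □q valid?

Frame correspondent (Sahlqvist): ∀x ∀y (Rxy → ∃z (Rxz ∧ Rzy)) — i.e. density.
F1: fails — R01 but no z with R0z and Rz1.
F2: fails — Rw2w4 but no z with Rw2z and Rzw4.
F3: fails — Ruv but no z with Ruz and Rzv.
F4: holds.
Valid on: F4.

F4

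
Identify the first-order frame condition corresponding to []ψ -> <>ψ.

Seriality

Suppose □ψ→◇ψ is valid. At any x set V(ψ)=W. Then □ψ at x, so ◇ψ at x, so x has a successor.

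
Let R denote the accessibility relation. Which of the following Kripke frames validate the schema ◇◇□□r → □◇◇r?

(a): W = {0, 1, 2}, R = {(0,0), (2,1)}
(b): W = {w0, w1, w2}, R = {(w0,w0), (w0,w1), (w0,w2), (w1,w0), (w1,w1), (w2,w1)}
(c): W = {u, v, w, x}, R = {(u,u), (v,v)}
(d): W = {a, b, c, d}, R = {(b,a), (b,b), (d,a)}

Frame correspondent (Sahlqvist): ∀x ∀y ∀z ((xR²y ∧ xRz) → ∃w (yR²w ∧ zR²w)) — i.e. a generalized confluence (Geach) condition.
(a): holds.
(b): holds.
(c): holds.
(d): fails — bR²a, bRa but no w with aR²w and aR²w.

(a), (b), (c)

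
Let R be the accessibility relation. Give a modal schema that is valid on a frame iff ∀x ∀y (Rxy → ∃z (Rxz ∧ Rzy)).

□□s → □s

The condition is density. The C4 schema □□s → □s defines it.
Suppose □□s→□s is valid. Take Rxy and set V(s)={w : xR²w}. Then □□s at x, so □s at x, so s at y, i.e. ∃z(Rxz∧Rzy).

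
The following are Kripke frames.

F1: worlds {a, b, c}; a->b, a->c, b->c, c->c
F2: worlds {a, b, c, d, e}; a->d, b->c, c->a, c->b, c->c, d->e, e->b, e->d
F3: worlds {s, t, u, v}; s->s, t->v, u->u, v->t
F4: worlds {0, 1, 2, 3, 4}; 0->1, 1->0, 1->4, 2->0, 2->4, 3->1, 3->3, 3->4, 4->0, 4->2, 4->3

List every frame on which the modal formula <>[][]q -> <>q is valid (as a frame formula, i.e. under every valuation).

F1, F3, F4

The schema corresponds to a generalized confluence (Geach) condition: forall x forall y (xRy -> exists w (y R^2 w & xRw)).
F1: ✓.
F2: fails — cRa but no w with aR²w and cRw.
F3: ✓.
F4: ✓.
Valid on: F1, F3, F4.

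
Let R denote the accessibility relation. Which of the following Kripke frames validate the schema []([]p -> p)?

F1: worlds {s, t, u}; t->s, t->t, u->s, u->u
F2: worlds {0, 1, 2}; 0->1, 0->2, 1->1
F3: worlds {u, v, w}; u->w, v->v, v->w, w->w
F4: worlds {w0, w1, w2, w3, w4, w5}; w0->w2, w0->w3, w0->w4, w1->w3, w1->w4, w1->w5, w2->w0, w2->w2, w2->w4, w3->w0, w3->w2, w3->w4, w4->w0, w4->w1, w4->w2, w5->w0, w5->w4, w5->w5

The schema corresponds to shift-reflexivity: forall x forall y (Rxy -> Ryy).
F1: fails — Rts but not Rss.
F2: fails — R02 but not R22.
F3: holds.
F4: fails — Rw0w4 but not Rw4w4.

F3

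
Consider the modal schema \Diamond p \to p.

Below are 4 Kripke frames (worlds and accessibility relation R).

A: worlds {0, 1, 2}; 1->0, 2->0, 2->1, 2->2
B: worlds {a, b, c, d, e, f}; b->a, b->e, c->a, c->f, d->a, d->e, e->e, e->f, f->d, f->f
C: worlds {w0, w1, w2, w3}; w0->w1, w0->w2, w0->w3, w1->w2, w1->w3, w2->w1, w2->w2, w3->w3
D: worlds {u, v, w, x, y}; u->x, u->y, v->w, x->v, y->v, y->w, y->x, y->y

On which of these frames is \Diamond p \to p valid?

none

The schema corresponds to a generalized confluence (Geach) condition: \forall x \forall y (xRy \to \exists w (y = w \wedge x = w)).
A: fails — 1R0 but 0 ≠ 1.
B: fails — bRa but a ≠ b.
C: fails — w0Rw1 but w1 ≠ w0.
D: fails — uRx but x ≠ u.
Valid on no frame.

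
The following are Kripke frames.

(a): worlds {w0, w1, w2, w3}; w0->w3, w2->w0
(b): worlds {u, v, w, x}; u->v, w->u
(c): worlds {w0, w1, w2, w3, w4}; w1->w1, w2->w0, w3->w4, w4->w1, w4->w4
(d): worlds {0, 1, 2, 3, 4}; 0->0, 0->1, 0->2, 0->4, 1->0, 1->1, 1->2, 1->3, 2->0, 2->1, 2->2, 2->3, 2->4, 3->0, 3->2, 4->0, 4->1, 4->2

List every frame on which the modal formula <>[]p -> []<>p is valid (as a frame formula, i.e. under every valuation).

Frame correspondent (Sahlqvist): forall x forall y forall z (Rxy & Rxz -> exists w (Ryw & Rzw)) — i.e. convergence.
(a): fails — Rw0w3 and Rw0w3 but w3 and w3 have no common successor.
(b): fails — Ruv and Ruv but v and v have no common successor.
(c): fails — Rw2w0 and Rw2w0 but w0 and w0 have no common successor.
(d): holds.

(d)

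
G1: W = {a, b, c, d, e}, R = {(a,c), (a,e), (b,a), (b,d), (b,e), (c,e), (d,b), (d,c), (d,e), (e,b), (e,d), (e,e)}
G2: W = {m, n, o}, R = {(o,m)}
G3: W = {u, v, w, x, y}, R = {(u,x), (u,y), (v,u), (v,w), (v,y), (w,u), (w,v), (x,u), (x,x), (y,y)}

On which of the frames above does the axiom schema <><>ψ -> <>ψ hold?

Frame correspondent (Sahlqvist): forall x forall y forall z (Rxy & Ryz -> Rxz) — i.e. transitivity.
G1: fails — Rde and Red but not Rdd.
G2: condition met.
G3: fails — Rwu and Rux but not Rwx.
Valid on: G2.

G2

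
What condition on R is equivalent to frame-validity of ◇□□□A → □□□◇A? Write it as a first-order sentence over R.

This is a Sahlqvist (Geach-type) schema ◇^1□^3A → □^3◇^1A.
First-order correspondent: ∀x ∀y ∀z ((xRy ∧ xR³z) → ∃w (yR³w ∧ zRw)).

∀x ∀y ∀z ((xRy ∧ xR³z) → ∃w (yR³w ∧ zRw))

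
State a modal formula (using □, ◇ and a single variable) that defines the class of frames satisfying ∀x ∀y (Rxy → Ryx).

r → □◇r

A defining formula is r → □◇r (the B axiom).
Suppose r→□◇r is valid. Take Rxy and set V(r)={x}. Then r at x, so □◇r at x, so ◇r at y, so some z with Ryz has r; z=x, i.e. Ryx.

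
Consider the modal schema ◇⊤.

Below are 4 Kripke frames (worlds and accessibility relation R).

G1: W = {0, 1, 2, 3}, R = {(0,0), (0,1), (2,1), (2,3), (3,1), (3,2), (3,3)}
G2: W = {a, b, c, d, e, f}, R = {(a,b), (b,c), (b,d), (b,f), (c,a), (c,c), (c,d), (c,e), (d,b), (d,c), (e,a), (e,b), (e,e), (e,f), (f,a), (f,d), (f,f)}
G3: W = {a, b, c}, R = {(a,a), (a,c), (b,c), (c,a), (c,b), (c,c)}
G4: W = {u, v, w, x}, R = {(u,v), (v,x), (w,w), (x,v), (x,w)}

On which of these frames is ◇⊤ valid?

Frame correspondent (Sahlqvist): ∀x ∃y Rxy — i.e. seriality.
G1: fails — world 1 has no successor.
G2: satisfies the condition.
G3: satisfies the condition.
G4: satisfies the condition.

G2, G3, G4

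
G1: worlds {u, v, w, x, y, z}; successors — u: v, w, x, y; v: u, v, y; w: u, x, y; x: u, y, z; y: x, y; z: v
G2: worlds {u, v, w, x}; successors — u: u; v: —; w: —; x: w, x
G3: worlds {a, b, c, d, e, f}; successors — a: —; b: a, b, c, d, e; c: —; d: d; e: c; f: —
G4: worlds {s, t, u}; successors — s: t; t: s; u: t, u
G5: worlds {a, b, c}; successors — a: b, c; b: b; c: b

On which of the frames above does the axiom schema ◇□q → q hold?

none

The schema corresponds to a generalized confluence (Geach) condition: ∀x ∀y (xRy → ∃w (yRw ∧ x = w)).
G1: fails — uRy but no t with yRt and u=t.
G2: fails — xRw but no t with wRt and x=t.
G3: fails — bRa but no w with aRw and b=w.
G4: fails — uRt but no w with tRw and u=w.
G5: fails — aRb but no w with bRw and a=w.
Valid on no frame.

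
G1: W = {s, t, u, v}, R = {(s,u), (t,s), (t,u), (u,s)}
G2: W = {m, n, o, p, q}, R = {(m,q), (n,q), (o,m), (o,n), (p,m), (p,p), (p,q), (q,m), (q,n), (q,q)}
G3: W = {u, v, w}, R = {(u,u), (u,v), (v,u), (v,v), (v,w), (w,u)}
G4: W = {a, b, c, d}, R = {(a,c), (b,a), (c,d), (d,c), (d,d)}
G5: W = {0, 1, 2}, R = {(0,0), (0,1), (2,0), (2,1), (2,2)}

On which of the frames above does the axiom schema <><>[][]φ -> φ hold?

Frame correspondent (Sahlqvist): forall x forall y (x R^2 y -> exists w (y R^2 w & x = w)) — i.e. a generalized confluence (Geach) condition.
G1: fails — tR²s but no w with sR²w and t=w.
G2: fails — oR²q but no w with qR²w and o=w.
G3: condition met.
G4: fails — aR²d but no w with dR²w and a=w.
G5: fails — 0R²1 but no w with 1R²w and 0=w.

G3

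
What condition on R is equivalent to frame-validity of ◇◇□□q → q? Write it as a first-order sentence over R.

This is a Sahlqvist (Geach-type) schema ◇^2□^2q → □^0◇^0q.
Minimal-valuation argument: fix x; take any y with xR^2y and any z with xR^0z. Set V(q) to the set of worlds R-reachable from y in exactly 2 steps. Then □^2q holds at y, so the antecedent holds at x; validity forces ◇^0q at z, giving a w with zR^0w and yR^2w.
First-order correspondent: ∀x ∀y (xR²y → ∃w (yR²w ∧ x = w)).

∀x ∀y (xR²y → ∃w (yR²w ∧ x = w))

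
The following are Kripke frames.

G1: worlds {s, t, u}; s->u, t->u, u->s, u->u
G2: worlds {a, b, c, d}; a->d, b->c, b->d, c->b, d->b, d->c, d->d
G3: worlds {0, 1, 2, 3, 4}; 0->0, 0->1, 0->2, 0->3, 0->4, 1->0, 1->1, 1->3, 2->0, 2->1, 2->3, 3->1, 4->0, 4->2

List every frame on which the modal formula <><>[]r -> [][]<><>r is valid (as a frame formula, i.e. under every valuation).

The schema corresponds to a generalized confluence (Geach) condition: forall x forall y forall z ((x R^2 y & x R^2 z) -> exists w (yRw & z R^2 w)).
G1: condition met.
G2: fails — aR²c, aR²c but no w with cRw and cR²w.
G3: condition met.
Valid on: G1, G3.

G1, G3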